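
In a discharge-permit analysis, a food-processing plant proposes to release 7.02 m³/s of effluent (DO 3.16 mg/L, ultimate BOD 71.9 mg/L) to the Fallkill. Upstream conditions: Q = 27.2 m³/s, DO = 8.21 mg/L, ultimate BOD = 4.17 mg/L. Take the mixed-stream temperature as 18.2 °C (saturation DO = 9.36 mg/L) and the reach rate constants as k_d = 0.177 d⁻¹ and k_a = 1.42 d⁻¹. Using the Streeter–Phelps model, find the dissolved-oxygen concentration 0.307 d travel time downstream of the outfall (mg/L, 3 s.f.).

Mixed DO = (27.2×8.21 + 7.02×3.16)/(27.2+7.02) = 245.5/34.22 = 7.174 mg/L.
Mixed L₀ = (27.2×4.17 + 7.02×71.9)/(34.22) = 618.2/34.22 = 18.06 mg/L.
Initial deficit D₀ = C_s − DO₀ = 9.36 − 7.174 = 2.186 mg/L.
D(0.307) = [0.177×18.06/(1.42−0.177)](e^(−0.177×0.307) − e^(−1.42×0.307)) + 2.186 e^(−1.42×0.307)
= 2.572 × (0.9471 − 0.6467) + 2.186 × 0.6467 = 2.186 mg/L.
DO = 9.36 − 2.186 = 7.174 mg/L.

DO ≈ 7.17 mg/L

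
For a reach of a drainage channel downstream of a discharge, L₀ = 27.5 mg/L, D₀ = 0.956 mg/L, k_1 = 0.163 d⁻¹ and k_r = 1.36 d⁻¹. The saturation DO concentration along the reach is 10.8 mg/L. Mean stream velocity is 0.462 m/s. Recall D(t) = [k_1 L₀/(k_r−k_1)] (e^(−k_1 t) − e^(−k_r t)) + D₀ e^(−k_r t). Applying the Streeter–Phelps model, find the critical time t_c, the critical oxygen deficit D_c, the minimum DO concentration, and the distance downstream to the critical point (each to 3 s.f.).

t_c ≈ 1.53 d; D_c ≈ 2.57 mg/L; min DO ≈ 8.23 mg/L; x_c ≈ 60.9 km

At the critical point dD/dt = 0, so k_1 L₀ e^(−k_1 t) = k_r D. Substituting D(t) from the Streeter–Phelps equation and solving for t gives
t_c = ln[(k_r/k_1)(1 − D₀(k_r−k_1)/(k_1 L₀))] / (k_r−k_1).
Here k_r−k_1 = 1.197 d⁻¹ and 1 − D₀(k_r−k_1)/(k_1 L₀) = 1 − 0.956×1.197/(0.163×27.5) = 0.7447, so
t_c = ln(8.344 × 0.7447) / 1.197 = 1.827 / 1.197 = 1.526 d.
L(t_c) = L₀ e^(−k_1 t_c) = 27.5 × 0.7798 = 21.44 mg/L, and at the critical point k_r D_c = k_1 L, so D_c = (0.163/1.36) × 21.44 = 2.570 mg/L.
Minimum DO = C_s − D_c = 10.8 − 2.570 = 8.230 mg/L.
x_c = v t_c = 0.462 m/s × 1.526 d × 86400 s/d = 60920 m ≈ 60.9 km.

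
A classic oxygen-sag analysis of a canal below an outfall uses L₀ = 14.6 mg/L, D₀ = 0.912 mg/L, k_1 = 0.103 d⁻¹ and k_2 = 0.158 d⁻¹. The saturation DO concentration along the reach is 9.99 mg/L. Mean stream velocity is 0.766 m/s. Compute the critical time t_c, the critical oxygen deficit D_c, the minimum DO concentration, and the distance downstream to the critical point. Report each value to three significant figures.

t_c ≈ 7.16 d; D_c ≈ 4.55 mg/L; min DO ≈ 5.44 mg/L; x_c ≈ 474 km

t_c = [1/(k_2−k_1)] ln[(k_2/k_1)(1 − D₀(k_2−k_1)/(k_1 L₀))]
= [1/(0.158−0.103)] ln[(0.158/0.103)(1 − 0.912×0.05500/(0.103×14.6))]
= (1/0.05500) ln[1.534 × 0.9666] = 18.18 × ln(1.483) = 18.18 × 0.3939 = 7.163 d.
D_c = (k_1/k_2) L₀ e^(−k_1 t_c) = (0.103/0.158) × 14.6 × e^(−0.103×7.163) = 0.6519 × 14.6 × 0.4782 = 4.551 mg/L.
Minimum DO = C_s − D_c = 9.99 − 4.551 = 5.439 mg/L.
x_c = v t_c = 0.766 m/s × 7.163 d × 86400 s/d = 474000 m ≈ 474 km.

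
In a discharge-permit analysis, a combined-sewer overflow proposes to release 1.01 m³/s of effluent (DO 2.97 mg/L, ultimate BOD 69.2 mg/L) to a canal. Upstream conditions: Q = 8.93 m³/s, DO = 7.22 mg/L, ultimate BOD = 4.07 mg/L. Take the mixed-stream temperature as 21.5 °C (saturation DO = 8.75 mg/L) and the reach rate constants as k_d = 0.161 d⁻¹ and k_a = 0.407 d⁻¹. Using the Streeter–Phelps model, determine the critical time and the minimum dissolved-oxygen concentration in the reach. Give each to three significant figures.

Mixed DO = (8.93×7.22 + 1.01×2.97)/(8.93+1.01) = 67.47/9.940 = 6.788 mg/L.
Mixed L₀ = (8.93×4.07 + 1.01×69.2)/(9.940) = 106.2/9.940 = 10.69 mg/L.
Initial deficit D₀ = C_s − DO₀ = 8.75 − 6.788 = 1.962 mg/L.
t_c = (1/0.2460) ln[(0.407/0.161)(1 − 1.962×0.2460/(0.161×10.69))] = 4.065 × ln(1.819) = 2.432 d.
D_c = (0.161/0.407) × 10.69 × e^(−0.161×2.432) = 0.3956 × 10.69 × 0.6760 = 2.858 mg/L.
Minimum DO = 8.75 − 2.858 = 5.892 mg/L.

t_c ≈ 2.43 d; minimum DO ≈ 5.89 mg/L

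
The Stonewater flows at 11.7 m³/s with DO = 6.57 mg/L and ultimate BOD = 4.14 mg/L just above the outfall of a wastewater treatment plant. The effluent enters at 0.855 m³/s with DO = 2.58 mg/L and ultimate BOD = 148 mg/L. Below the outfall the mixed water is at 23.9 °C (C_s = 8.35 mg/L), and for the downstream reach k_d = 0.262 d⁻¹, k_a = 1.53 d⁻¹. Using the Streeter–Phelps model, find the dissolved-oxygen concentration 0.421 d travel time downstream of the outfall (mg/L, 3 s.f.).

Mixed DO = (11.7×6.57 + 0.855×2.58)/(11.7+0.855) = 79.07/12.55 = 6.298 mg/L.
Mixed L₀ = (11.7×4.14 + 0.855×148)/(12.55) = 175.0/12.55 = 13.94 mg/L.
Initial deficit D₀ = C_s − DO₀ = 8.35 − 6.298 = 2.052 mg/L.
D(0.421) = [0.262×13.94/(1.53−0.262)](e^(−0.262×0.421) − e^(−1.53×0.421)) + 2.052 e^(−1.53×0.421)
= 2.880 × (0.8956 − 0.5251) + 2.052 × 0.5251 = 2.144 mg/L.
DO = 8.35 − 2.144 = 6.206 mg/L.

DO ≈ 6.21 mg/L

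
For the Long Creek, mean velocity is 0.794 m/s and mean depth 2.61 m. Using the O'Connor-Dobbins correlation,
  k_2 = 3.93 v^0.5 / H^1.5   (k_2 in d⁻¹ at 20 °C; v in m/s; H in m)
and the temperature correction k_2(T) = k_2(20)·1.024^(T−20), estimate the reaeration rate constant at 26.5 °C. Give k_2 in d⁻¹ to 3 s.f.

k_2 ≈ 0.969 d⁻¹

k_2(20) = 3.93 × 0.794^0.5 / 2.61^1.5 = 3.93 × 0.8911 / 4.217 = 0.8305 d⁻¹.
k_2(26.5) = 0.8305 × 1.024^(26.5−20) = 0.8305 × 1.167 = 0.9689 d⁻¹.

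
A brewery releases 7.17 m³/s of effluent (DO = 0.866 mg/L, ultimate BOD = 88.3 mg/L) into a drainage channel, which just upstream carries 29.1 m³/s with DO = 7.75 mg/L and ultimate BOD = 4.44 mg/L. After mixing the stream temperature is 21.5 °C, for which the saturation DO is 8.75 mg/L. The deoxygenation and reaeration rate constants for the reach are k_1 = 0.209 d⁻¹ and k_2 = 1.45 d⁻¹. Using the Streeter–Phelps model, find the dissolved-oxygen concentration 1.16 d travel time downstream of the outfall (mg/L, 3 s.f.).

DO ≈ 6.19 mg/L

Mixed DO = (29.1×7.75 + 7.17×0.866)/(29.1+7.17) = 231.7/36.27 = 6.389 mg/L.
Mixed L₀ = (29.1×4.44 + 7.17×88.3)/(36.27) = 762.3/36.27 = 21.02 mg/L.
Initial deficit D₀ = C_s − DO₀ = 8.75 − 6.389 = 2.361 mg/L.
D(1.16) = [0.209×21.02/(1.45−0.209)](e^(−0.209×1.16) − e^(−1.45×1.16)) + 2.361 e^(−1.45×1.16)
= 3.540 × (0.7847 − 0.1860) + 2.361 × 0.1860 = 2.558 mg/L.
DO = 8.75 − 2.558 = 6.192 mg/L.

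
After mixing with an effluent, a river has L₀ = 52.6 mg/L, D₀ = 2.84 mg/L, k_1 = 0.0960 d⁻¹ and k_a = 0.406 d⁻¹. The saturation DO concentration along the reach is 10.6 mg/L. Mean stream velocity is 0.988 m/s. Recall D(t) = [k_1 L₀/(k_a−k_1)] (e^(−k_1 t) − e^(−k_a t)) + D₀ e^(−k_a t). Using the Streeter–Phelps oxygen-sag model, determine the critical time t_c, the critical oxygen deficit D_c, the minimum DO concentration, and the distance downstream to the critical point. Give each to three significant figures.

t_c = [1/(k_a−k_1)] ln[(k_a/k_1)(1 − D₀(k_a−k_1)/(k_1 L₀))]
= [1/(0.406−0.0960)] ln[(0.406/0.0960)(1 − 2.84×0.3100/(0.0960×52.6))]
= (1/0.3100) ln[4.229 × 0.8256] = 3.226 × ln(3.492) = 3.226 × 1.250 = 4.034 d.
L(t_c) = L₀ e^(−k_1 t_c) = 52.6 × 0.6789 = 35.71 mg/L, and at the critical point k_a D_c = k_1 L, so D_c = (0.0960/0.406) × 35.71 = 8.444 mg/L.
Minimum DO = C_s − D_c = 10.6 − 8.444 = 2.156 mg/L.
x_c = v t_c = 0.988 m/s × 4.034 d × 86400 s/d = 344300 m ≈ 344 km.

t_c ≈ 4.03 d; D_c ≈ 8.44 mg/L; min DO ≈ 2.16 mg/L; x_c ≈ 344 km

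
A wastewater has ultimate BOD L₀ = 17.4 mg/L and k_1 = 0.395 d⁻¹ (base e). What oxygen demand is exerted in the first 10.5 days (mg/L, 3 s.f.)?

y_t = L₀(1 − e^(−k_1 t)) = 17.4 × (1 − e^(−0.395×10.5))
= 17.4 × (1 − 0.01580) = 17.4 × 0.9842 = 17.13 mg/L.

y ≈ 17.1 mg/L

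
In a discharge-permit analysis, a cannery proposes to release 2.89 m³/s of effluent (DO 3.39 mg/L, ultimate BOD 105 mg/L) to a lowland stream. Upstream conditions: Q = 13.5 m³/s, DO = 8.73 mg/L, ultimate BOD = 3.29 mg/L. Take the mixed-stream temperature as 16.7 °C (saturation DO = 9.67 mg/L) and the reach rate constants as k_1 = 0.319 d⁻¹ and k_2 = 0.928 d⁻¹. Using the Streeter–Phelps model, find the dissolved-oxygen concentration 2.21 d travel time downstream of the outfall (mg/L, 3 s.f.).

Mixed DO = (13.5×8.73 + 2.89×3.39)/(13.5+2.89) = 127.7/16.39 = 7.788 mg/L.
Mixed L₀ = (13.5×3.29 + 2.89×105)/(16.39) = 347.9/16.39 = 21.22 mg/L.
Initial deficit D₀ = C_s − DO₀ = 9.67 − 7.788 = 1.882 mg/L.
D(2.21) = [0.319×21.22/(0.928−0.319)](e^(−0.319×2.21) − e^(−0.928×2.21)) + 1.882 e^(−0.928×2.21)
= 11.12 × (0.4941 − 0.1286) + 1.882 × 0.1286 = 4.305 mg/L.
DO = 9.67 − 4.305 = 5.365 mg/L.

DO ≈ 5.36 mg/L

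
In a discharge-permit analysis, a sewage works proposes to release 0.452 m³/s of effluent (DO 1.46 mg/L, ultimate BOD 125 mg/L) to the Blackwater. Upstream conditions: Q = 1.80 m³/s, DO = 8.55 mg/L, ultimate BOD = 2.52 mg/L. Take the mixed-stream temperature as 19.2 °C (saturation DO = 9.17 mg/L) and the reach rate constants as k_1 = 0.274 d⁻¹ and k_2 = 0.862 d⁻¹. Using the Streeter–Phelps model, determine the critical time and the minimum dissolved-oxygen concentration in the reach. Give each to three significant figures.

Mixed DO = (1.80×8.55 + 0.452×1.46)/(1.80+0.452) = 16.05/2.252 = 7.127 mg/L.
Mixed L₀ = (1.80×2.52 + 0.452×125)/(2.252) = 61.04/2.252 = 27.10 mg/L.
Initial deficit D₀ = C_s − DO₀ = 9.17 − 7.127 = 2.043 mg/L.
t_c = (1/0.5880) ln[(0.862/0.274)(1 − 2.043×0.5880/(0.274×27.10))] = 1.701 × ln(2.637) = 1.649 d.
D_c = (0.274/0.862) × 27.10 × e^(−0.274×1.649) = 0.3179 × 27.10 × 0.6364 = 5.483 mg/L.
Minimum DO = 9.17 − 5.483 = 3.687 mg/L.

t_c ≈ 1.65 d; minimum DO ≈ 3.69 mg/L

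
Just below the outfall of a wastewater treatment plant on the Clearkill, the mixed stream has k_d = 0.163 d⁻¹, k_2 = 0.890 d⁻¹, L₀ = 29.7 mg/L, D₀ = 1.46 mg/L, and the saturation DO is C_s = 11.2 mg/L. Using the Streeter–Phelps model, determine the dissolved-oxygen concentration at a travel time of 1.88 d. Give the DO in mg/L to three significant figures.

k_d L₀/(k_2−k_d) = 0.163×29.7/(0.890−0.163) = 4.841/0.7270 = 6.659 mg/L.
e^(−k_d t) = e^(−0.163×1.880) = 0.7361; e^(−k_2 t) = e^(−0.890×1.880) = 0.1876.
D = 6.659 × (0.7361 − 0.1876) + 1.46 × 0.1876 = 3.652 + 0.2740 = 3.926 mg/L.
DO = C_s − D = 11.2 − 3.926 = 7.274 mg/L.

DO ≈ 7.27 mg/L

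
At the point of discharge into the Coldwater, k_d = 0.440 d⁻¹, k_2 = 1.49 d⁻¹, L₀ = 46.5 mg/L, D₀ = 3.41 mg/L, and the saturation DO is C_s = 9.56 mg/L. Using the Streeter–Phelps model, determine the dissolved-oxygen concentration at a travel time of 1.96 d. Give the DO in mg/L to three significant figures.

DO ≈ 2.20 mg/L

k_d L₀/(k_2−k_d) = 0.440×46.5/(1.49−0.440) = 20.46/1.050 = 19.49 mg/L.
e^(−k_d t) = e^(−0.440×1.960) = 0.4221; e^(−k_2 t) = e^(−1.49×1.960) = 0.05391.
D = 19.49 × (0.4221 − 0.05391) + 3.41 × 0.05391 = 7.175 + 0.1838 = 7.359 mg/L.
DO = C_s − D = 9.56 − 7.359 = 2.201 mg/L.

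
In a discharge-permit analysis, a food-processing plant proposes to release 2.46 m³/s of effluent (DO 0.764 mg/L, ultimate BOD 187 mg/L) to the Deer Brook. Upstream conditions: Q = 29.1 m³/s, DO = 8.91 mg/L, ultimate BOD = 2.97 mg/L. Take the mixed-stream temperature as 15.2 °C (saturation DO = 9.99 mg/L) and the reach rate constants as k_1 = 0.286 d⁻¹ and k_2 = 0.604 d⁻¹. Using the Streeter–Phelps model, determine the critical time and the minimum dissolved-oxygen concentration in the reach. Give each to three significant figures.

Mixed DO = (29.1×8.91 + 2.46×0.764)/(29.1+2.46) = 261.2/31.56 = 8.275 mg/L.
Mixed L₀ = (29.1×2.97 + 2.46×187)/(31.56) = 546.4/31.56 = 17.31 mg/L.
Initial deficit D₀ = C_s − DO₀ = 9.99 − 8.275 = 1.715 mg/L.
t_c = (1/0.3180) ln[(0.604/0.286)(1 − 1.715×0.3180/(0.286×17.31))] = 3.145 × ln(1.879) = 1.984 d.
D_c = (0.286/0.604) × 17.31 × e^(−0.286×1.984) = 0.4735 × 17.31 × 0.5670 = 4.649 mg/L.
Minimum DO = 9.99 − 4.649 = 5.341 mg/L.

t_c ≈ 1.98 d; minimum DO ≈ 5.34 mg/L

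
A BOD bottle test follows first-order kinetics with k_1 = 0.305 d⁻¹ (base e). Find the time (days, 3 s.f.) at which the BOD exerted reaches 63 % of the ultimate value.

t ≈ 3.26 d

y/L₀ = 1 − e^(−k_1 t) = 0.63 ⇒ e^(−k_1 t) = 0.370
t = −ln(0.370) / 0.305 = 0.9943 / 0.305 = 3.260 d.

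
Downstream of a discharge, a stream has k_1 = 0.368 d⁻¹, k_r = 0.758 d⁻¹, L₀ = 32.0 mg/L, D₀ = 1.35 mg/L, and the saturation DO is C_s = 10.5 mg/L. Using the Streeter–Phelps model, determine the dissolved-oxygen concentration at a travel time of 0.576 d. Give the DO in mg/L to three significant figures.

DO ≈ 4.71 mg/L

k_1 L₀/(k_r−k_1) = 0.368×32.0/(0.758−0.368) = 11.78/0.3900 = 30.19 mg/L.
e^(−k_1 t) = e^(−0.368×0.5760) = 0.8090; e^(−k_r t) = e^(−0.758×0.5760) = 0.6462.
D = 30.19 × (0.8090 − 0.6462) + 1.35 × 0.6462 = 4.915 + 0.8724 = 5.787 mg/L.
DO = C_s − D = 10.5 − 5.787 = 4.713 mg/L.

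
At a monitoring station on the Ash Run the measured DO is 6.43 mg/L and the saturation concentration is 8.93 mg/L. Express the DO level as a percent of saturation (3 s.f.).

72.0 % saturation

% saturation = C/C_s × 100 = 6.43/8.93 × 100 = 72.0 %.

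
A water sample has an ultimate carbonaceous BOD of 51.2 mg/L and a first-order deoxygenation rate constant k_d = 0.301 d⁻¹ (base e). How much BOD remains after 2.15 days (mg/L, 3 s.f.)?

L_t = L₀ e^(−k_d t) = 51.2 × e^(−0.301×2.15) = 51.2 × 0.5235 = 26.81 mg/L.

L ≈ 26.8 mg/L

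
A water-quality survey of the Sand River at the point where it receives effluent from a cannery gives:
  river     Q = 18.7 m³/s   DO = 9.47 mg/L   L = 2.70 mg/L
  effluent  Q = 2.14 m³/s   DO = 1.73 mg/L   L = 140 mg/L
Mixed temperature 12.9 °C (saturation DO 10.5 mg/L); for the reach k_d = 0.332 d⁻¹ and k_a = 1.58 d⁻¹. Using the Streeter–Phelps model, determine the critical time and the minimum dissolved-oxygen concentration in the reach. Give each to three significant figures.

Mixed DO = (18.7×9.47 + 2.14×1.73)/(18.7+2.14) = 180.8/20.84 = 8.675 mg/L.
Mixed L₀ = (18.7×2.70 + 2.14×140)/(20.84) = 350.1/20.84 = 16.80 mg/L.
Initial deficit D₀ = C_s − DO₀ = 10.5 − 8.675 = 1.825 mg/L.
t_c = (1/1.248) ln[(1.58/0.332)(1 − 1.825×1.248/(0.332×16.80))] = 0.8013 × ln(2.816) = 0.8295 d.
D_c = (0.332/1.58) × 16.80 × e^(−0.332×0.8295) = 0.2101 × 16.80 × 0.7593 = 2.680 mg/L.
Minimum DO = 10.5 − 2.680 = 7.820 mg/L.

t_c ≈ 0.830 d; minimum DO ≈ 7.82 mg/L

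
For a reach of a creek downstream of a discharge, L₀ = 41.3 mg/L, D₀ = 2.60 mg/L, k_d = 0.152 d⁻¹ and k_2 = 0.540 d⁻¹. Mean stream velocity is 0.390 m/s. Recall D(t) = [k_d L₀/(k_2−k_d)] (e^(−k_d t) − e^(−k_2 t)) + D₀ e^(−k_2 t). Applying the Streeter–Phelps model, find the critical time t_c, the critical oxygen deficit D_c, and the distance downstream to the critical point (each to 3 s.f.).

t_c ≈ 2.82 d; D_c ≈ 7.58 mg/L; x_c ≈ 94.9 km

With k_2/k_d = 3.553 and 1 − D₀(k_2−k_d)/(k_d L₀) = 0.8393,
t_c = ln(3.553 × 0.8393) / (0.540 − 0.152) = ln(2.982) / 0.3880 = 1.093/0.3880 = 2.816 d.
L(t_c) = L₀ e^(−k_d t_c) = 41.3 × 0.6518 = 26.92 mg/L, and at the critical point k_2 D_c = k_d L, so D_c = (0.152/0.540) × 26.92 = 7.577 mg/L.
x_c = v t_c = 0.390 m/s × 2.816 d × 86400 s/d = 94880 m ≈ 94.9 km.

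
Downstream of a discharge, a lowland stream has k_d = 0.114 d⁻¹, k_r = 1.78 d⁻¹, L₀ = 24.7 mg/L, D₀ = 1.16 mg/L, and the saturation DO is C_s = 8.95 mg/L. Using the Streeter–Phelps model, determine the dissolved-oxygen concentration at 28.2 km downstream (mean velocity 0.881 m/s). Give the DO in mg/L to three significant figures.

Travel time t = x/v = 28.2 km / (0.881 m/s) = 28200 m / 0.881 m/s = 32010 s = 0.3705 d.
k_d L₀/(k_r−k_d) = 0.114×24.7/(1.78−0.114) = 2.816/1.666 = 1.690 mg/L.
e^(−k_d t) = e^(−0.114×0.3705) = 0.9586; e^(−k_r t) = e^(−1.78×0.3705) = 0.5171.
D = 1.690 × (0.9586 − 0.5171) + 1.16 × 0.5171 = 0.7462 + 0.5999 = 1.346 mg/L.
DO = C_s − D = 8.95 − 1.346 = 7.604 mg/L.

DO ≈ 7.60 mg/L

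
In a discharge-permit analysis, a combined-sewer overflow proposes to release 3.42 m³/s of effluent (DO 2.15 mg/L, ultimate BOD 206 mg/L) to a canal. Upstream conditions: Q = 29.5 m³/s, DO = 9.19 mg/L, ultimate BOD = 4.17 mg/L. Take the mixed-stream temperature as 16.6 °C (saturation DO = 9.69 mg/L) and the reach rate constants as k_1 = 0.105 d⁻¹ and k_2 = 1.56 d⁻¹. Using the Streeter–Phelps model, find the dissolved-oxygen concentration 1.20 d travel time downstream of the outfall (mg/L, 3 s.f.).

Mixed DO = (29.5×9.19 + 3.42×2.15)/(29.5+3.42) = 278.5/32.92 = 8.459 mg/L.
Mixed L₀ = (29.5×4.17 + 3.42×206)/(32.92) = 827.5/32.92 = 25.14 mg/L.
Initial deficit D₀ = C_s − DO₀ = 9.69 − 8.459 = 1.231 mg/L.
D(1.20) = [0.105×25.14/(1.56−0.105)](e^(−0.105×1.20) − e^(−1.56×1.20)) + 1.231 e^(−1.56×1.20)
= 1.814 × (0.8816 − 0.1538) + 1.231 × 0.1538 = 1.510 mg/L.
DO = 9.69 − 1.510 = 8.180 mg/L.

DO ≈ 8.18 mg/L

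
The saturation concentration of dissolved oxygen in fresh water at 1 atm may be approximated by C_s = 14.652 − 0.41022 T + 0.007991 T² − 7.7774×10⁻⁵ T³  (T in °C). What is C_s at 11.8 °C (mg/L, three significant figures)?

C_s ≈ 10.8 mg/L

C_s = 14.652 − 0.41022×11.8 + 0.007991×11.8² − 7.7774×10⁻⁵×11.8³ = 10.80 mg/L.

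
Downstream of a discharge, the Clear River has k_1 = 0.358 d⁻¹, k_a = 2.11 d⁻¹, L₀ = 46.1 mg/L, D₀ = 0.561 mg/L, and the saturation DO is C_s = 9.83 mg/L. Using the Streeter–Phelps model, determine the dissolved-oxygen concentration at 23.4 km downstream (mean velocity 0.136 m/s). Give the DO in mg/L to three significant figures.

Travel time t = x/v = 23.4 km / (0.136 m/s) = 23400 m / 0.136 m/s = 172100 s = 1.991 d.
k_1 L₀/(k_a−k_1) = 0.358×46.1/(2.11−0.358) = 16.50/1.752 = 9.420 mg/L.
e^(−k_1 t) = e^(−0.358×1.991) = 0.4902; e^(−k_a t) = e^(−2.11×1.991) = 0.01497.
D = 9.420 × (0.4902 − 0.01497) + 0.561 × 0.01497 = 4.477 + 0.008397 = 4.485 mg/L.
DO = C_s − D = 9.83 − 4.485 = 5.345 mg/L.

DO ≈ 5.34 mg/L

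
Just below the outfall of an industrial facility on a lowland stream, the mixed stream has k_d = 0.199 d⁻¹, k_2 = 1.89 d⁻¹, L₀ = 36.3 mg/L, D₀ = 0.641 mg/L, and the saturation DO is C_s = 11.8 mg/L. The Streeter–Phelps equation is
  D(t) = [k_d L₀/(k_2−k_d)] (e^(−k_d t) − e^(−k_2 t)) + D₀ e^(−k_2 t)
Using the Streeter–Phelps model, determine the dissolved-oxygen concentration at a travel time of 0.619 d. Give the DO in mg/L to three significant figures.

k_d L₀/(k_2−k_d) = 0.199×36.3/(1.89−0.199) = 7.224/1.691 = 4.272 mg/L.
e^(−k_d t) = e^(−0.199×0.6190) = 0.8841; e^(−k_2 t) = e^(−1.89×0.6190) = 0.3104.
D = 4.272 × (0.8841 − 0.3104) + 0.641 × 0.3104 = 2.451 + 0.1990 = 2.650 mg/L.
DO = C_s − D = 11.8 − 2.650 = 9.150 mg/L.

DO ≈ 9.15 mg/L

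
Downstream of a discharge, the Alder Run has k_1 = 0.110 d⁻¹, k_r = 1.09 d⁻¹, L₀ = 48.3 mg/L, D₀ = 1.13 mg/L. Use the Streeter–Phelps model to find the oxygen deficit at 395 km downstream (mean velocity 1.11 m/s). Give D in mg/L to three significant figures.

D ≈ 3.40 mg/L

Travel time t = x/v = 395 km / (1.11 m/s) = 395000 m / 1.11 m/s = 355900 s = 4.119 d.
k_1 L₀/(k_r−k_1) = 0.110×48.3/(1.09−0.110) = 5.313/0.9800 = 5.421 mg/L.
e^(−k_1 t) = e^(−0.110×4.119) = 0.6357; e^(−k_r t) = e^(−1.09×4.119) = 0.01123.
D = 5.421 × (0.6357 − 0.01123) + 1.13 × 0.01123 = 3.385 + 0.01269 = 3.398 mg/L.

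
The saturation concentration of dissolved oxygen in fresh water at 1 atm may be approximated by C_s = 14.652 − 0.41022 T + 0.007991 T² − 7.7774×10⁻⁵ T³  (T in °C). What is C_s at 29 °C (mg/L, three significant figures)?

C_s ≈ 7.58 mg/L

C_s = 14.652 − 0.41022×29 + 0.007991×29² − 7.7774×10⁻⁵×29³ = 7.579 mg/L.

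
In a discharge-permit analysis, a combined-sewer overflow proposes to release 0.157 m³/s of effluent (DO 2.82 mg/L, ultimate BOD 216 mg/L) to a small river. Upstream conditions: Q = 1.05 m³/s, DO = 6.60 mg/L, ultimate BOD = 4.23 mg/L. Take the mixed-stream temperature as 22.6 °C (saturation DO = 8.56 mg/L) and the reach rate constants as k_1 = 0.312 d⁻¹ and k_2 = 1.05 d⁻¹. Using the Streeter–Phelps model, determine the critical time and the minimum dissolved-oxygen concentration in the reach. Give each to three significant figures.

t_c ≈ 1.37 d; minimum DO ≈ 2.40 mg/L

Mixed DO = (1.05×6.60 + 0.157×2.82)/(1.05+0.157) = 7.373/1.207 = 6.108 mg/L.
Mixed L₀ = (1.05×4.23 + 0.157×216)/(1.207) = 38.35/1.207 = 31.78 mg/L.
Initial deficit D₀ = C_s − DO₀ = 8.56 − 6.108 = 2.452 mg/L.
t_c = (1/0.7380) ln[(1.05/0.312)(1 − 2.452×0.7380/(0.312×31.78))] = 1.355 × ln(2.751) = 1.371 d.
D_c = (0.312/1.05) × 31.78 × e^(−0.312×1.371) = 0.2971 × 31.78 × 0.6519 = 6.155 mg/L.
Minimum DO = 8.56 − 6.155 = 2.405 mg/L.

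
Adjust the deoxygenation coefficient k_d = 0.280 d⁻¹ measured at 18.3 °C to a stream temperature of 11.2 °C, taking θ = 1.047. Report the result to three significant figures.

k_d(T₂) = k_d(T₁) · θ^(T₂−T₁) = 0.280 × 1.047^(11.2−18.3)
= 0.280 × 1.047^-7.10 = 0.280 × 0.7217 = 0.2021 d⁻¹.

k_d ≈ 0.202 d⁻¹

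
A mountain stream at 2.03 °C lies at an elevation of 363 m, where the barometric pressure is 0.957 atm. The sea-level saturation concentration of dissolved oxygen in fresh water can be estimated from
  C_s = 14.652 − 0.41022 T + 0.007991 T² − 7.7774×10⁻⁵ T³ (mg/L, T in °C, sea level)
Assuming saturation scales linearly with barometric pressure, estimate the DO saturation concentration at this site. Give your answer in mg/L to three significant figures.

C_s ≈ 13.3 mg/L

At sea level: C_s = 14.652 − 0.41022×2.03 + 0.007991×2.03² − 7.7774×10⁻⁵×2.03³ = 13.85 mg/L.
Pressure correction: C_s' = 13.85 × 0.957 = 13.26 mg/L.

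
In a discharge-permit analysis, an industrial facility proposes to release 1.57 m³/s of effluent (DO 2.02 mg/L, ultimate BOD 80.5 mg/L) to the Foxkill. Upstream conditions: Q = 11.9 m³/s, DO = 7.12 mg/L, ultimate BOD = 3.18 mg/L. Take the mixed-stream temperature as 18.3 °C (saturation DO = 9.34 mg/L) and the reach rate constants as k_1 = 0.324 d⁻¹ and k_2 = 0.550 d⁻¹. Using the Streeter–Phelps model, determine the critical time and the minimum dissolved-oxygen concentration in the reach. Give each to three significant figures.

Mixed DO = (11.9×7.12 + 1.57×2.02)/(11.9+1.57) = 87.90/13.47 = 6.526 mg/L.
Mixed L₀ = (11.9×3.18 + 1.57×80.5)/(13.47) = 164.2/13.47 = 12.19 mg/L.
Initial deficit D₀ = C_s − DO₀ = 9.34 − 6.526 = 2.814 mg/L.
t_c = (1/0.2260) ln[(0.550/0.324)(1 − 2.814×0.2260/(0.324×12.19))] = 4.425 × ln(1.424) = 1.565 d.
D_c = (0.324/0.550) × 12.19 × e^(−0.324×1.565) = 0.5891 × 12.19 × 0.6023 = 4.326 mg/L.
Minimum DO = 9.34 − 4.326 = 5.014 mg/L.

t_c ≈ 1.56 d; minimum DO ≈ 5.01 mg/L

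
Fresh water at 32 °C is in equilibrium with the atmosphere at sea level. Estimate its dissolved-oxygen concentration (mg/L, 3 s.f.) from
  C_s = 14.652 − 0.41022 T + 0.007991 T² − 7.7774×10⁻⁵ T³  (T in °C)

C_s ≈ 7.16 mg/L

C_s = 14.652 − 0.41022×32 + 0.007991×32² − 7.7774×10⁻⁵×32³ = 7.159 mg/L.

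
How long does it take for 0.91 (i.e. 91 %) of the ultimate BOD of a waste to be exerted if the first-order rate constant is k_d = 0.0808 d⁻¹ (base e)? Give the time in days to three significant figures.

t ≈ 29.8 d

y/L₀ = 1 − e^(−k_d t) = 0.91 ⇒ e^(−k_d t) = 0.0900
t = −ln(0.0900) / 0.0808 = 2.408 / 0.0808 = 29.80 d.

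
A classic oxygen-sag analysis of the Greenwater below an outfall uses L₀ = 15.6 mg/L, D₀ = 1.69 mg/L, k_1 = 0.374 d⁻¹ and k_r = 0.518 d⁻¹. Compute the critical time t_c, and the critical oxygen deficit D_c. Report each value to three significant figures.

t_c = [1/(k_r−k_1)] ln[(k_r/k_1)(1 − D₀(k_r−k_1)/(k_1 L₀))]
= [1/(0.518−0.374)] ln[(0.518/0.374)(1 − 1.69×0.1440/(0.374×15.6))]
= (1/0.1440) ln[1.385 × 0.9583] = 6.944 × ln(1.327) = 6.944 × 0.2831 = 1.966 d.
D_c = (k_1/k_r) L₀ e^(−k_1 t_c) = (0.374/0.518) × 15.6 × e^(−0.374×1.966) = 0.7220 × 15.6 × 0.4794 = 5.399 mg/L.

t_c ≈ 1.97 d; D_c ≈ 5.40 mg/L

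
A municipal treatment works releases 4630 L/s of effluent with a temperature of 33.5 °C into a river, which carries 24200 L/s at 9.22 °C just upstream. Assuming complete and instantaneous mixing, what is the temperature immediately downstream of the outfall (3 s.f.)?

13.1 °C

Flow-weighted mixing: C = (Q_r C_r + Q_w C_w)/(Q_r + Q_w)
= (24200×9.22 + 4630×33.5)/(24200 + 4630) = 378200/28830 = 13.12 °C.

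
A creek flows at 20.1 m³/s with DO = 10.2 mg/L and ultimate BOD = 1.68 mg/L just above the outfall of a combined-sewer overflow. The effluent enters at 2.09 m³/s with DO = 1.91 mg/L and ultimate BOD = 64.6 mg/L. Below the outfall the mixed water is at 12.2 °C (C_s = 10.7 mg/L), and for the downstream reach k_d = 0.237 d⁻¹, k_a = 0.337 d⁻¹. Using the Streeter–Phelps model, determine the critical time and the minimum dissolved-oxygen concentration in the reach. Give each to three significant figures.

t_c ≈ 2.78 d; minimum DO ≈ 7.93 mg/L

Mixed DO = (20.1×10.2 + 2.09×1.91)/(20.1+2.09) = 209.0/22.19 = 9.419 mg/L.
Mixed L₀ = (20.1×1.68 + 2.09×64.6)/(22.19) = 168.8/22.19 = 7.606 mg/L.
Initial deficit D₀ = C_s − DO₀ = 10.7 − 9.419 = 1.281 mg/L.
t_c = (1/0.1000) ln[(0.337/0.237)(1 − 1.281×0.1000/(0.237×7.606))] = 10.00 × ln(1.321) = 2.783 d.
D_c = (0.237/0.337) × 7.606 × e^(−0.237×2.783) = 0.7033 × 7.606 × 0.5170 = 2.766 mg/L.
Minimum DO = 10.7 − 2.766 = 7.934 mg/L.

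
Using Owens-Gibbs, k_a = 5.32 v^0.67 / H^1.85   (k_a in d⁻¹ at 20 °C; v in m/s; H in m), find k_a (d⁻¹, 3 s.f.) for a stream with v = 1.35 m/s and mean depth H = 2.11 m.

k_a = 5.32 × 1.35^0.67 / 2.11^1.85 = 5.32 × 1.223 / 3.980 = 1.634 d⁻¹.

k_a ≈ 1.63 d⁻¹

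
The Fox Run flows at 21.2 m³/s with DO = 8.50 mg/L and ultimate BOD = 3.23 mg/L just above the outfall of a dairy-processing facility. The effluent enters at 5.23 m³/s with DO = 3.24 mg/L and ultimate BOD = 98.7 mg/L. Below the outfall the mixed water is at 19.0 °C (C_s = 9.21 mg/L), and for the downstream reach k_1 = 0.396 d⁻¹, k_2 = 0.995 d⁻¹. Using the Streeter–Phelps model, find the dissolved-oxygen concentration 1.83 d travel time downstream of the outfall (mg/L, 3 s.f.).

DO ≈ 4.21 mg/L

Mixed DO = (21.2×8.50 + 5.23×3.24)/(21.2+5.23) = 197.1/26.43 = 7.459 mg/L.
Mixed L₀ = (21.2×3.23 + 5.23×98.7)/(26.43) = 584.7/26.43 = 22.12 mg/L.
Initial deficit D₀ = C_s − DO₀ = 9.21 − 7.459 = 1.751 mg/L.
D(1.83) = [0.396×22.12/(0.995−0.396)](e^(−0.396×1.83) − e^(−0.995×1.83)) + 1.751 e^(−0.995×1.83)
= 14.62 × (0.4845 − 0.1619) + 1.751 × 0.1619 = 5.001 mg/L.
DO = 9.21 − 5.001 = 4.209 mg/L.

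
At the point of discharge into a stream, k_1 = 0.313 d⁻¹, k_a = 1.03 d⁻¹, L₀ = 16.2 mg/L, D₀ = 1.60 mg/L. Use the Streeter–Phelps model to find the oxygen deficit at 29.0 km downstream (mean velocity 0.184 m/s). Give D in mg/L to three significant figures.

Travel time t = x/v = 29.0 km / (0.184 m/s) = 29000 m / 0.184 m/s = 157600 s = 1.824 d.
k_1 L₀/(k_a−k_1) = 0.313×16.2/(1.03−0.313) = 5.071/0.7170 = 7.072 mg/L.
e^(−k_1 t) = e^(−0.313×1.824) = 0.5650; e^(−k_a t) = e^(−1.03×1.824) = 0.1528.
D = 7.072 × (0.5650 − 0.1528) + 1.60 × 0.1528 = 2.915 + 0.2444 = 3.160 mg/L.

D ≈ 3.16 mg/L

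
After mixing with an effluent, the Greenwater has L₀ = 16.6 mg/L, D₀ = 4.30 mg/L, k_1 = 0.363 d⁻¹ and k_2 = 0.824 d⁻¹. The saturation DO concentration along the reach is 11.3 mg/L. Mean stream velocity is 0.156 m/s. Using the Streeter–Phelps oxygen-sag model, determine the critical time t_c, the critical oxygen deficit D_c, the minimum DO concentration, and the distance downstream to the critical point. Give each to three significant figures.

At the critical point dD/dt = 0, so k_1 L₀ e^(−k_1 t) = k_2 D. Substituting D(t) from the Streeter–Phelps equation and solving for t gives
t_c = ln[(k_2/k_1)(1 − D₀(k_2−k_1)/(k_1 L₀))] / (k_2−k_1).
Here k_2−k_1 = 0.4610 d⁻¹ and 1 − D₀(k_2−k_1)/(k_1 L₀) = 1 − 4.30×0.4610/(0.363×16.6) = 0.6710, so
t_c = ln(2.270 × 0.6710) / 0.4610 = 0.4208 / 0.4610 = 0.9129 d.
D_c = (k_1/k_2) L₀ e^(−k_1 t_c) = (0.363/0.824) × 16.6 × e^(−0.363×0.9129) = 0.4405 × 16.6 × 0.7179 = 5.250 mg/L.
Minimum DO = C_s − D_c = 11.3 − 5.250 = 6.050 mg/L.
x_c = v t_c = 0.156 m/s × 0.9129 d × 86400 s/d = 12300 m ≈ 12.3 km.

t_c ≈ 0.913 d; D_c ≈ 5.25 mg/L; min DO ≈ 6.05 mg/L; x_c ≈ 12.3 km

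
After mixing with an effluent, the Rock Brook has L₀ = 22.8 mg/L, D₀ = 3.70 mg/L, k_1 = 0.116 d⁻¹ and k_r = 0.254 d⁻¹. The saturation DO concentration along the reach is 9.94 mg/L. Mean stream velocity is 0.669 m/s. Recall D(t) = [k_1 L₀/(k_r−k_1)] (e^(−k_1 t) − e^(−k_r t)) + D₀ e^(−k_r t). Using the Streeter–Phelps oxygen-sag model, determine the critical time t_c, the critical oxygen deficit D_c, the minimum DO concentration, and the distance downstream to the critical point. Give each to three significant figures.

At the critical point dD/dt = 0, so k_1 L₀ e^(−k_1 t) = k_r D. Substituting D(t) from the Streeter–Phelps equation and solving for t gives
t_c = ln[(k_r/k_1)(1 − D₀(k_r−k_1)/(k_1 L₀))] / (k_r−k_1).
Here k_r−k_1 = 0.1380 d⁻¹ and 1 − D₀(k_r−k_1)/(k_1 L₀) = 1 − 3.70×0.1380/(0.116×22.8) = 0.8069, so
t_c = ln(2.190 × 0.8069) / 0.1380 = 0.5692 / 0.1380 = 4.125 d.
D_c = (k_1/k_r) L₀ e^(−k_1 t_c) = (0.116/0.254) × 22.8 × e^(−0.116×4.125) = 0.4567 × 22.8 × 0.6197 = 6.453 mg/L.
Minimum DO = C_s − D_c = 9.94 − 6.453 = 3.487 mg/L.
x_c = v t_c = 0.669 m/s × 4.125 d × 86400 s/d = 238400 m ≈ 238 km.

t_c ≈ 4.12 d; D_c ≈ 6.45 mg/L; min DO ≈ 3.49 mg/L; x_c ≈ 238 km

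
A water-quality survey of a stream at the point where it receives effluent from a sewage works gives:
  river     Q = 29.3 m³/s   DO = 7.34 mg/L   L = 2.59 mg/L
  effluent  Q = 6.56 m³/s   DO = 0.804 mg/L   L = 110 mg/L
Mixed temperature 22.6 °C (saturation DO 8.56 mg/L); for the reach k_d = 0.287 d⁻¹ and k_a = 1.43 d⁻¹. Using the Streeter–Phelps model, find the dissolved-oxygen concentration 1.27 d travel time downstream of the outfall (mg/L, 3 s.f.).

DO ≈ 5.20 mg/L

Mixed DO = (29.3×7.34 + 6.56×0.804)/(29.3+6.56) = 220.3/35.86 = 6.144 mg/L.
Mixed L₀ = (29.3×2.59 + 6.56×110)/(35.86) = 797.5/35.86 = 22.24 mg/L.
Initial deficit D₀ = C_s − DO₀ = 8.56 − 6.144 = 2.416 mg/L.
D(1.27) = [0.287×22.24/(1.43−0.287)](e^(−0.287×1.27) − e^(−1.43×1.27)) + 2.416 e^(−1.43×1.27)
= 5.584 × (0.6946 − 0.1627) + 2.416 × 0.1627 = 3.363 mg/L.
DO = 8.56 − 3.363 = 5.197 mg/L.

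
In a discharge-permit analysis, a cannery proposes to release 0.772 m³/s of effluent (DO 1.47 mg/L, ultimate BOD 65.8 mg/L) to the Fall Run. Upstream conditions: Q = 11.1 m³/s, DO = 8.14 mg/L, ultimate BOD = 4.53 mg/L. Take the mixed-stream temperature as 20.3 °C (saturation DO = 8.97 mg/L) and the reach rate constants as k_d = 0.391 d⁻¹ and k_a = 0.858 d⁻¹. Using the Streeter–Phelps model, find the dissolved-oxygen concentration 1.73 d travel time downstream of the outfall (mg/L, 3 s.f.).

DO ≈ 6.67 mg/L

Mixed DO = (11.1×8.14 + 0.772×1.47)/(11.1+0.772) = 91.49/11.87 = 7.706 mg/L.
Mixed L₀ = (11.1×4.53 + 0.772×65.8)/(11.87) = 101.1/11.87 = 8.514 mg/L.
Initial deficit D₀ = C_s − DO₀ = 8.97 − 7.706 = 1.264 mg/L.
D(1.73) = [0.391×8.514/(0.858−0.391)](e^(−0.391×1.73) − e^(−0.858×1.73)) + 1.264 e^(−0.858×1.73)
= 7.129 × (0.5084 − 0.2267) + 1.264 × 0.2267 = 2.295 mg/L.
DO = 8.97 − 2.295 = 6.675 mg/L.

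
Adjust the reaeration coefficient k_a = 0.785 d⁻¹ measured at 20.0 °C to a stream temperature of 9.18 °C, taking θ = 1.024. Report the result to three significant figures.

k_a ≈ 0.607 d⁻¹

k_a(T₂) = k_a(T₁) · θ^(T₂−T₁) = 0.785 × 1.024^(9.18−20.0)
= 0.785 × 1.024^-10.8 = 0.785 × 0.7737 = 0.6073 d⁻¹.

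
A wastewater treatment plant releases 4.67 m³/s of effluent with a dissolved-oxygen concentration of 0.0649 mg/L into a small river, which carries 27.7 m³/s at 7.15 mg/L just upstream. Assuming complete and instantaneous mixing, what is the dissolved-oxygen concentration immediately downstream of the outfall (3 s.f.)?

Flow-weighted mixing: C = (Q_r C_r + Q_w C_w)/(Q_r + Q_w)
= (27.7×7.15 + 4.67×0.0649)/(27.7 + 4.67) = 198.4/32.37 = 6.128 mg/L.

6.13 mg/L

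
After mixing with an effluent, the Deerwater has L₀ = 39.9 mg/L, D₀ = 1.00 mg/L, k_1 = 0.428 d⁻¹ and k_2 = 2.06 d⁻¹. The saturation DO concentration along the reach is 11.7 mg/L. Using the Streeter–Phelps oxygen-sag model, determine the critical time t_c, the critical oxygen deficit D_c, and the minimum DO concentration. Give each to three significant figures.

t_c ≈ 0.901 d; D_c ≈ 5.64 mg/L; min DO ≈ 6.06 mg/L

With k_2/k_1 = 4.813 and 1 − D₀(k_2−k_1)/(k_1 L₀) = 0.9044,
t_c = ln(4.813 × 0.9044) / (2.06 − 0.428) = ln(4.353) / 1.632 = 1.471/1.632 = 0.9013 d.
L(t_c) = L₀ e^(−k_1 t_c) = 39.9 × 0.6799 = 27.13 mg/L, and at the critical point k_2 D_c = k_1 L, so D_c = (0.428/2.06) × 27.13 = 5.637 mg/L.
Minimum DO = C_s − D_c = 11.7 − 5.637 = 6.063 mg/L.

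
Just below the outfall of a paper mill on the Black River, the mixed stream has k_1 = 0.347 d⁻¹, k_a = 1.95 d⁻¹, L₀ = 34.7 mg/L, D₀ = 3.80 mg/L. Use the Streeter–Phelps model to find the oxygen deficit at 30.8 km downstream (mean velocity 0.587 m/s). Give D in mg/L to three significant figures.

D ≈ 4.95 mg/L

Travel time t = x/v = 30.8 km / (0.587 m/s) = 30800 m / 0.587 m/s = 52470 s = 0.6073 d.
k_1 L₀/(k_a−k_1) = 0.347×34.7/(1.95−0.347) = 12.04/1.603 = 7.511 mg/L.
e^(−k_1 t) = e^(−0.347×0.6073) = 0.8100; e^(−k_a t) = e^(−1.95×0.6073) = 0.3060.
D = 7.511 × (0.8100 − 0.3060) + 3.80 × 0.3060 = 3.786 + 1.163 = 4.949 mg/L.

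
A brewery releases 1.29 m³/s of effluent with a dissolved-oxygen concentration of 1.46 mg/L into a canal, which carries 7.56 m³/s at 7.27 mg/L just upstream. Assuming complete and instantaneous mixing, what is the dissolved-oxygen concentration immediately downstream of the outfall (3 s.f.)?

Flow-weighted mixing: C = (Q_r C_r + Q_w C_w)/(Q_r + Q_w)
= (7.56×7.27 + 1.29×1.46)/(7.56 + 1.29) = 56.84/8.850 = 6.423 mg/L.

6.42 mg/L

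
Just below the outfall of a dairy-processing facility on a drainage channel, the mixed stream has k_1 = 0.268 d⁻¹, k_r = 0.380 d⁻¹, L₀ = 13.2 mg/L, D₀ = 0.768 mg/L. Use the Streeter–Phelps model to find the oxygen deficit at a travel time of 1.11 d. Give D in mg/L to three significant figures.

k_1 L₀/(k_r−k_1) = 0.268×13.2/(0.380−0.268) = 3.538/0.1120 = 31.59 mg/L.
e^(−k_1 t) = e^(−0.268×1.110) = 0.7427; e^(−k_r t) = e^(−0.380×1.110) = 0.6559.
D = 31.59 × (0.7427 − 0.6559) + 0.768 × 0.6559 = 2.742 + 0.5037 = 3.246 mg/L.

D ≈ 3.25 mg/L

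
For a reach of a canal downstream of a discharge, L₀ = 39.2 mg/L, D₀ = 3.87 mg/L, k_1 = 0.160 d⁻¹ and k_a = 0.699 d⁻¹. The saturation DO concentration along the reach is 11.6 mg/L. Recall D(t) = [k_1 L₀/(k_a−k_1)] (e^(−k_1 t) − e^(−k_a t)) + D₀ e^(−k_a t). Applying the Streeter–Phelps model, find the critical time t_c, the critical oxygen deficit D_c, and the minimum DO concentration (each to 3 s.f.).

At the critical point dD/dt = 0, so k_1 L₀ e^(−k_1 t) = k_a D. Substituting D(t) from the Streeter–Phelps equation and solving for t gives
t_c = ln[(k_a/k_1)(1 − D₀(k_a−k_1)/(k_1 L₀))] / (k_a−k_1).
Here k_a−k_1 = 0.5390 d⁻¹ and 1 − D₀(k_a−k_1)/(k_1 L₀) = 1 − 3.87×0.5390/(0.160×39.2) = 0.6674, so
t_c = ln(4.369 × 0.6674) / 0.5390 = 1.070 / 0.5390 = 1.985 d.
D_c = (k_1/k_a) L₀ e^(−k_1 t_c) = (0.160/0.699) × 39.2 × e^(−0.160×1.985) = 0.2289 × 39.2 × 0.7278 = 6.531 mg/L.
Minimum DO = C_s − D_c = 11.6 − 6.531 = 5.069 mg/L.

t_c ≈ 1.99 d; D_c ≈ 6.53 mg/L; min DO ≈ 5.07 mg/L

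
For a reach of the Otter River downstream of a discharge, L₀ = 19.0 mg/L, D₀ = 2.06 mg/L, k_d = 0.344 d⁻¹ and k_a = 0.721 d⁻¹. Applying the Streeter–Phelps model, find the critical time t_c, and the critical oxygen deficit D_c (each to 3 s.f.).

t_c ≈ 1.63 d; D_c ≈ 5.18 mg/L

At the critical point dD/dt = 0, so k_d L₀ e^(−k_d t) = k_a D. Substituting D(t) from the Streeter–Phelps equation and solving for t gives
t_c = ln[(k_a/k_d)(1 − D₀(k_a−k_d)/(k_d L₀))] / (k_a−k_d).
Here k_a−k_d = 0.3770 d⁻¹ and 1 − D₀(k_a−k_d)/(k_d L₀) = 1 − 2.06×0.3770/(0.344×19.0) = 0.8812, so
t_c = ln(2.096 × 0.8812) / 0.3770 = 0.6135 / 0.3770 = 1.627 d.
L(t_c) = L₀ e^(−k_d t_c) = 19.0 × 0.5713 = 10.86 mg/L, and at the critical point k_a D_c = k_d L, so D_c = (0.344/0.721) × 10.86 = 5.179 mg/L.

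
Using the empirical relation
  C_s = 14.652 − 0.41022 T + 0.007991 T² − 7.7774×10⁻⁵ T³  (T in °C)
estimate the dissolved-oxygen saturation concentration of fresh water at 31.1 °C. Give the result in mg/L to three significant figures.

C_s = 14.652 − 0.41022×31.1 + 0.007991×31.1² − 7.7774×10⁻⁵×31.1³ = 7.284 mg/L.

C_s ≈ 7.28 mg/L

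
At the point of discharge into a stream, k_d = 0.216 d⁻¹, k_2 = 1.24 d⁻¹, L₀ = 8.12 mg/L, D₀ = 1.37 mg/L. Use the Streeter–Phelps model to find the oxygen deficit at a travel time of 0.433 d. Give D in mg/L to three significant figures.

D ≈ 1.36 mg/L

k_d L₀/(k_2−k_d) = 0.216×8.12/(1.24−0.216) = 1.754/1.024 = 1.713 mg/L.
e^(−k_d t) = e^(−0.216×0.4330) = 0.9107; e^(−k_2 t) = e^(−1.24×0.4330) = 0.5845.
D = 1.713 × (0.9107 − 0.5845) + 1.37 × 0.5845 = 0.5587 + 0.8008 = 1.359 mg/L.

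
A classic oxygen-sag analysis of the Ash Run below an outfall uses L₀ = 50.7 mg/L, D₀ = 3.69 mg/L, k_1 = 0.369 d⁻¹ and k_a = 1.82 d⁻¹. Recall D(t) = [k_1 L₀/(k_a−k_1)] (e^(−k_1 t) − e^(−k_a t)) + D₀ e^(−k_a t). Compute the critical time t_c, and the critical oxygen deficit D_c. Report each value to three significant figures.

t_c ≈ 0.867 d; D_c ≈ 7.46 mg/L

With k_a/k_1 = 4.932 and 1 − D₀(k_a−k_1)/(k_1 L₀) = 0.7138,
t_c = ln(4.932 × 0.7138) / (1.82 − 0.369) = ln(3.521) / 1.451 = 1.259/1.451 = 0.8674 d.
L(t_c) = L₀ e^(−k_1 t_c) = 50.7 × 0.7261 = 36.81 mg/L, and at the critical point k_a D_c = k_1 L, so D_c = (0.369/1.82) × 36.81 = 7.464 mg/L.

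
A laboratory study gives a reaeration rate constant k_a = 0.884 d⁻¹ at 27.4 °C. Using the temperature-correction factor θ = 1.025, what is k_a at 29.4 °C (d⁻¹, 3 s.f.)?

k_a ≈ 0.929 d⁻¹

k_a(T₂) = k_a(T₁) · θ^(T₂−T₁) = 0.884 × 1.025^(29.4−27.4)
= 0.884 × 1.025^2.00 = 0.884 × 1.051 = 0.9288 d⁻¹.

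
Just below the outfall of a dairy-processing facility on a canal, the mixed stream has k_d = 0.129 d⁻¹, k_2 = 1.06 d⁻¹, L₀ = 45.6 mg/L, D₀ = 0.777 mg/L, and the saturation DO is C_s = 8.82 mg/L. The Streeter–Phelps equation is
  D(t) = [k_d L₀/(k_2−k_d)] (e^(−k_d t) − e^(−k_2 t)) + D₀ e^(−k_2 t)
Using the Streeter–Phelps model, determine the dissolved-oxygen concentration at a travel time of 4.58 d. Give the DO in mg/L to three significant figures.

k_d L₀/(k_2−k_d) = 0.129×45.6/(1.06−0.129) = 5.882/0.9310 = 6.318 mg/L.
e^(−k_d t) = e^(−0.129×4.580) = 0.5539; e^(−k_2 t) = e^(−1.06×4.580) = 0.007791.
D = 6.318 × (0.5539 − 0.007791) + 0.777 × 0.007791 = 3.450 + 0.006054 = 3.456 mg/L.
DO = C_s − D = 8.82 − 3.456 = 5.364 mg/L.

DO ≈ 5.36 mg/L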